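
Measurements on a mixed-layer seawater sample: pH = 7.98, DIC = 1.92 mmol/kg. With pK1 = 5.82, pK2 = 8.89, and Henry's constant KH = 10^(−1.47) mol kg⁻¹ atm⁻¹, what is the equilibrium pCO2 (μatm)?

pCO2 = 347 μatm

α₀ = 1 / (1 + K1/[H⁺] + K1K2/[H⁺]²) = 1 / (1 + 10^+2.16 + 10^+1.25)
   = 1 / (1 + 144.54 + 17.783) = 1/163.33 = 0.006123
[CO2*] = α₀ × DIC = 0.006123 × 1.92 = 0.01176 mmol/kg = 11.76 μmol/kg
pCO2 = [CO2*]/KH = 1.176×10^-5 / 3.388×10^-2 = 347 μatm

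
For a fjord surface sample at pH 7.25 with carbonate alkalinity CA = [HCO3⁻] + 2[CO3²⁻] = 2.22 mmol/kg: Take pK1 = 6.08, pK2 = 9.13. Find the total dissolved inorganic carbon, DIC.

DIC = 2.34 mmol/kg

CA = [HCO3⁻] + 2[CO3²⁻] = (α₁ + 2α₂)·DIC
At pH 7.25: [H⁺]/K1 = 10^-1.17 = 0.067608, K2/[H⁺] = 10^-1.88 = 0.013183
α₁ = 1/(1 + 0.067608 + 0.013183) = 1/1.0808 = 0.9252; α₂ = α₁·K2/[H⁺] = 0.01220
α₁ + 2α₂ = 0.9496
DIC = CA / (α₁ + 2α₂) = 2.22 / 0.9496 = 2.34 mmol/kg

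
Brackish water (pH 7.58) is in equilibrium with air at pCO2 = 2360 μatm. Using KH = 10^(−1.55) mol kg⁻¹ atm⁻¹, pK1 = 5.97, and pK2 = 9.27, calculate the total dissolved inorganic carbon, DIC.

[CO2*] = KH · pCO2 = 10^(−1.55) × 2360×10^-6 = 6.651×10^-5 mol/kg
α₀ = 1/(1 + K1/[H⁺] + K1K2/[H⁺]²) = 1/(1 + 10^+1.61 + 10^-0.08) = 0.02349
DIC = [CO2*]/α₀ = 6.651×10^-5 / 0.02349 = 2.83 mmol/kg

DIC = 2.83 mmol/kg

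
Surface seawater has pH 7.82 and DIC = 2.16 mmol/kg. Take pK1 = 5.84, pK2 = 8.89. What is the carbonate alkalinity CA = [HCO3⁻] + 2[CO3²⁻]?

CA = 2.31 mmol/kg

CA = [HCO3⁻] + 2[CO3²⁻] = (α₁ + 2α₂)·DIC
At pH 7.82: [H⁺]/K1 = 10^-1.98 = 0.010471, K2/[H⁺] = 10^-1.07 = 0.085114
α₁ = 1/(1 + 0.010471 + 0.085114) = 1/1.0956 = 0.9128; α₂ = α₁·K2/[H⁺] = 0.07769
α₁ + 2α₂ = 1.0681
CA = 1.0681 × 2.16 = 2.31 mmol/kg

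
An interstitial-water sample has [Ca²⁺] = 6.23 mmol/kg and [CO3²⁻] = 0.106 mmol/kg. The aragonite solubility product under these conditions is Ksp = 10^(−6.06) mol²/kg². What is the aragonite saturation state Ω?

Ksp = 10^(−6.06) = 8.710×10^-7
Ω = [Ca²⁺][CO3²⁻]/Ksp = (6.23×10^-3)(0.106×10^-3) / 8.710×10^-7 = 0.758

Ω = 0.758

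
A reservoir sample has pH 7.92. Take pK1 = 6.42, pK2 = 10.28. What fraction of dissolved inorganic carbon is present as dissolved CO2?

α₀ = 0.0305

α₀ = 1 / (1 + K1/[H⁺] + K1K2/[H⁺]²) = 1 / (1 + 10^+1.50 + 10^-0.86)
   = 1 / (1 + 31.623 + 0.13804) = 1/32.761 = 0.03052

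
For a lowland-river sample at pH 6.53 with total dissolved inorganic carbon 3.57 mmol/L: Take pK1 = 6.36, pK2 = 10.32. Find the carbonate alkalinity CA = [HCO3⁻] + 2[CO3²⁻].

CA = [HCO3⁻] + 2[CO3²⁻] = (α₁ + 2α₂)·DIC
At pH 6.53: [H⁺]/K1 = 10^-0.17 = 0.67608, K2/[H⁺] = 10^-3.79 = 0.00016218
α₁ = 1/(1 + 0.67608 + 0.00016218) = 1/1.6762 = 0.5966; α₂ = α₁·K2/[H⁺] = 9.675×10^-5
α₁ + 2α₂ = 0.5968
CA = 0.5968 × 3.57 = 2.13 mmol/L

CA = 2.13 mmol/L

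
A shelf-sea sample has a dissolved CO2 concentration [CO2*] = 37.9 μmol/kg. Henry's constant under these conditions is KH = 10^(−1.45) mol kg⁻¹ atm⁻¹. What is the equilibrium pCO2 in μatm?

KH = 10^(−1.45) = 3.548×10^-2 mol kg⁻¹ atm⁻¹
pCO2 = [CO2*]/KH = 37.9×10^-6 / 3.548×10^-2 = 1.07×10^-3 atm = 1070 μatm

pCO2 = 1070 μatm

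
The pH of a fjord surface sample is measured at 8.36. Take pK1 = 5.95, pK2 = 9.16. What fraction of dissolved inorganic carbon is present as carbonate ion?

α₂ = 0.136

α₂ = 1 / (1 + [H⁺]/K2 + [H⁺]²/(K1K2)) = 1 / (1 + 10^+0.80 + 10^-1.61)
   = 1 / (1 + 6.3096 + 0.024547) = 1/7.3341 = 0.1363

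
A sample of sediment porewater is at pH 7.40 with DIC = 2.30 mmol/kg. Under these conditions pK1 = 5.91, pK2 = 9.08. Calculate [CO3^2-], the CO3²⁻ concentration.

[CO3²⁻] = 0.0456 mmol/kg

α₂ = 1 / (1 + [H⁺]/K2 + [H⁺]²/(K1K2)) = 1 / (1 + 10^+1.68 + 10^+0.19)
   = 1 / (1 + 47.863 + 1.5488) = 1/50.412 = 0.01984
[CO3²⁻] = α₂ × DIC = 0.01984 × 2.30 = 0.0456 mmol/kg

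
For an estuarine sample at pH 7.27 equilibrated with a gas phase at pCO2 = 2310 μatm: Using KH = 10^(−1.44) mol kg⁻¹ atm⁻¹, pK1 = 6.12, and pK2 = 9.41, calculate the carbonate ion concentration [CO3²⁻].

[CO2*] = KH · pCO2 = 10^(−1.44) × 2310×10^-6 = 8.387×10^-5 mol/kg
α₀ = 1/(1 + K1/[H⁺] + K1K2/[H⁺]²) = 1/(1 + 10^+1.15 + 10^-0.99) = 0.06567
DIC = [CO2*]/α₀ = 8.387×10^-5 / 0.06567 = 1.277 mmol/kg
[CO3²⁻] = α₂·DIC; α₂ = 0.006720, so [CO3²⁻] = 0.006720 × 1.277 = 0.00858 mmol/kg = 8.58 μmol/kg

[CO3²⁻] = 8.58 μmol/kg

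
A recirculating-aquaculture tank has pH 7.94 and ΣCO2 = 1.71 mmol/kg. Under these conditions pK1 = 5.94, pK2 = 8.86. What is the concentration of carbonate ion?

[CO3²⁻] = 0.182 mmol/kg

α₂ = 1 / (1 + [H⁺]/K2 + [H⁺]²/(K1K2)) = 1 / (1 + 10^+0.92 + 10^-1.08)
   = 1 / (1 + 8.3176 + 0.083176) = 1/9.4008 = 0.1064
[CO3²⁻] = α₂ × DIC = 0.1064 × 1.71 = 0.182 mmol/kg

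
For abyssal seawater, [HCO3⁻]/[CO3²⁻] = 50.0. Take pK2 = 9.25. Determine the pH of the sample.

From K2 = [H⁺][CO3²⁻]/[HCO3⁻]:  pH = pK2 − log₁₀([HCO3⁻]/[CO3²⁻])
log₁₀(50.0) = +1.699
pH = 9.25 − (+1.699) = 7.55

pH = 7.55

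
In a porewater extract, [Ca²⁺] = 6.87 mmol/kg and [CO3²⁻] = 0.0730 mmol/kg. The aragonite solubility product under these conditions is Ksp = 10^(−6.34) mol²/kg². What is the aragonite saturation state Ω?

Ω = 1.10

Ksp = 10^(−6.34) = 4.571×10^-7
Ω = [Ca²⁺][CO3²⁻]/Ksp = (6.87×10^-3)(0.0730×10^-3) / 4.571×10^-7 = 1.10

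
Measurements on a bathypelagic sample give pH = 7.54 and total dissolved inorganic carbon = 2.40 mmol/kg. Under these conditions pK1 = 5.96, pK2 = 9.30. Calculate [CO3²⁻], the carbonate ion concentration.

α₂ = 1 / (1 + [H⁺]/K2 + [H⁺]²/(K1K2)) = 1 / (1 + 10^+1.76 + 10^+0.18)
   = 1 / (1 + 57.544 + 1.5136) = 1/60.058 = 0.01665
[CO3²⁻] = α₂ × DIC = 0.01665 × 2.40 = 0.0400 mmol/kg

[CO3²⁻] = 0.0400 mmol/kg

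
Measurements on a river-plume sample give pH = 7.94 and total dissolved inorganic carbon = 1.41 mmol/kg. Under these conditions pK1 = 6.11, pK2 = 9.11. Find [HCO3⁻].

α₁ = 1 / (1 + [H⁺]/K1 + K2/[H⁺]) = 1 / (1 + 10^-1.83 + 10^-1.17)
   = 1 / (1 + 0.014791 + 0.067608) = 1/1.0824 = 0.9239
[HCO3⁻] = α₁ × DIC = 0.9239 × 1.41 = 1.30 mmol/kg

[HCO3⁻] = 1.30 mmol/kg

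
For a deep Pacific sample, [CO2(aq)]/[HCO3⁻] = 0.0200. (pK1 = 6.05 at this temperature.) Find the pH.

From K1 = [H⁺][HCO3⁻]/[CO2(aq)]:  pH = pK1 − log₁₀([CO2(aq)]/[HCO3⁻])
log₁₀(0.0200) = -1.699
pH = 6.05 − (-1.699) = 7.75

pH = 7.75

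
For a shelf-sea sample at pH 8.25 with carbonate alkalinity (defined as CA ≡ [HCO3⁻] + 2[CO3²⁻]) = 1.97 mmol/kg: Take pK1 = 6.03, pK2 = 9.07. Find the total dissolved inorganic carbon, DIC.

CA = [HCO3⁻] + 2[CO3²⁻] = (α₁ + 2α₂)·DIC
At pH 8.25: [H⁺]/K1 = 10^-2.22 = 0.0060256, K2/[H⁺] = 10^-0.82 = 0.15136
α₁ = 1/(1 + 0.0060256 + 0.15136) = 1/1.1574 = 0.8640; α₂ = α₁·K2/[H⁺] = 0.1308
α₁ + 2α₂ = 1.1256
DIC = CA / (α₁ + 2α₂) = 1.97 / 1.1256 = 1.75 mmol/kg

DIC = 1.75 mmol/kg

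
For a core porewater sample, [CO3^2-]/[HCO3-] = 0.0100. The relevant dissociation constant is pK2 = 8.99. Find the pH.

From K2 = [H⁺][CO3^2-]/[HCO3-]:  pH = pK2 + log₁₀([CO3^2-]/[HCO3-])
log₁₀(0.0100) = -2.000
pH = 8.99 + (-2.000) = 6.99

pH = 6.99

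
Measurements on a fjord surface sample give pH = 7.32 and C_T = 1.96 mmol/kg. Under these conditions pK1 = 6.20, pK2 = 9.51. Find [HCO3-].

[HCO3⁻] = 1.81 mmol/kg

α₁ = 1 / (1 + [H⁺]/K1 + K2/[H⁺]) = 1 / (1 + 10^-1.12 + 10^-2.19)
   = 1 / (1 + 0.075858 + 0.0064565) = 1/1.0823 = 0.9239
[HCO3⁻] = α₁ × DIC = 0.9239 × 1.96 = 1.81 mmol/kg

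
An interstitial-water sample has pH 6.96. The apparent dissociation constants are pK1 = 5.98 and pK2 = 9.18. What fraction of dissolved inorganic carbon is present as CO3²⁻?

α₂ = 1 / (1 + [H⁺]/K2 + [H⁺]²/(K1K2)) = 1 / (1 + 10^+2.22 + 10^+1.24)
   = 1 / (1 + 165.96 + 17.378) = 1/184.34 = 0.005425

α₂ = 0.00542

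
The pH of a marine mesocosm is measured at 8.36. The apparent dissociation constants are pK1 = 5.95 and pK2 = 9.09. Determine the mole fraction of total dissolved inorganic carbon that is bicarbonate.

α₁ = 1 / (1 + [H⁺]/K1 + K2/[H⁺]) = 1 / (1 + 10^-2.41 + 10^-0.73)
   = 1 / (1 + 0.0038905 + 0.18621) = 1/1.1901 = 0.8403

α₁ = 0.840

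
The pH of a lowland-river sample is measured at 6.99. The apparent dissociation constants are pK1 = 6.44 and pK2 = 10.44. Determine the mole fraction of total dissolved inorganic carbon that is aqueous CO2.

α₀ = 1 / (1 + K1/[H⁺] + K1K2/[H⁺]²) = 1 / (1 + 10^+0.55 + 10^-2.90)
   = 1 / (1 + 3.5481 + 0.0012589) = 1/4.5494 = 0.2198

α₀ = 0.220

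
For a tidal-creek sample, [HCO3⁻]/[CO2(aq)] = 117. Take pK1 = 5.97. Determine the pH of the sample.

pH = 8.04

From K1 = [H⁺][HCO3⁻]/[CO2(aq)]:  pH = pK1 + log₁₀([HCO3⁻]/[CO2(aq)])
log₁₀(117) = +2.068
pH = 5.97 + (+2.068) = 8.04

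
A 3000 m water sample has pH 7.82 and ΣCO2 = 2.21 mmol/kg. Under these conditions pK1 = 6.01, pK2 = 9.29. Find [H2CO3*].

[CO2*] = 0.0326 mmol/kg

α₀ = 1 / (1 + K1/[H⁺] + K1K2/[H⁺]²) = 1 / (1 + 10^+1.81 + 10^+0.34)
   = 1 / (1 + 64.565 + 2.1878) = 1/67.753 = 0.01476
[CO2*] = α₀ × DIC = 0.01476 × 2.21 = 0.0326 mmol/kg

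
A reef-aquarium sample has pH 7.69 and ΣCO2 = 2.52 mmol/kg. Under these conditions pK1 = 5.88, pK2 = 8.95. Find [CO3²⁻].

α₂ = 1 / (1 + [H⁺]/K2 + [H⁺]²/(K1K2)) = 1 / (1 + 10^+1.26 + 10^-0.55)
   = 1 / (1 + 18.197 + 0.28184) = 1/19.479 = 0.05134
[CO3²⁻] = α₂ × DIC = 0.05134 × 2.52 = 0.129 mmol/kg

[CO3²⁻] = 0.129 mmol/kg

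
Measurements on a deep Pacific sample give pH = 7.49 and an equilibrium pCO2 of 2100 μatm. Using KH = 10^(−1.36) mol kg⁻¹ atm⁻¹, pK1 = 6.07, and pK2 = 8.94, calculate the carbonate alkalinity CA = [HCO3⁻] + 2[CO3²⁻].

[CO2*] = KH · pCO2 = 10^(−1.36) × 2100×10^-6 = 9.167×10^-5 mol/kg
α₀ = 1/(1 + K1/[H⁺] + K1K2/[H⁺]²) = 1/(1 + 10^+1.42 + 10^-0.03) = 0.03542
DIC = [CO2*]/α₀ = 9.167×10^-5 / 0.03542 = 2.588 mmol/kg
CA = (α₁ + 2α₂)·DIC = (0.9315 + 2×0.03305) × 2.588 = 2.58 mmol/kg

CA = 2.58 mmol/kg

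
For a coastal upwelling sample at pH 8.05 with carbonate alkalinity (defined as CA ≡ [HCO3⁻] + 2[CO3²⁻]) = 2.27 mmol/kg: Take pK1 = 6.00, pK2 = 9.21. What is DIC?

CA = [HCO3⁻] + 2[CO3²⁻] = (α₁ + 2α₂)·DIC
At pH 8.05: [H⁺]/K1 = 10^-2.05 = 0.0089125, K2/[H⁺] = 10^-1.16 = 0.069183
α₁ = 1/(1 + 0.0089125 + 0.069183) = 1/1.0781 = 0.9276; α₂ = α₁·K2/[H⁺] = 0.06417
α₁ + 2α₂ = 1.0559
DIC = CA / (α₁ + 2α₂) = 2.27 / 1.0559 = 2.15 mmol/kg

DIC = 2.15 mmol/kg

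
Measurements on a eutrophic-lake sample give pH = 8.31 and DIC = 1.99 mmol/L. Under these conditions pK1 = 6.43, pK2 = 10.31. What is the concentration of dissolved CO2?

α₀ = 1 / (1 + K1/[H⁺] + K1K2/[H⁺]²) = 1 / (1 + 10^+1.88 + 10^-0.12)
   = 1 / (1 + 75.858 + 0.75858) = 1/77.616 = 0.01288
[CO2*] = α₀ × DIC = 0.01288 × 1.99 = 0.0256 mmol/L

[CO2*] = 0.0256 mmol/L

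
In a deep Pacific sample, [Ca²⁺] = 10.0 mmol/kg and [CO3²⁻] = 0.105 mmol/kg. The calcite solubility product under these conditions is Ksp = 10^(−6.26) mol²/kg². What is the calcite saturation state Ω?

Ω = 1.91

Ksp = 10^(−6.26) = 5.495×10^-7
Ω = [Ca²⁺][CO3²⁻]/Ksp = (10.0×10^-3)(0.105×10^-3) / 5.495×10^-7 = 1.91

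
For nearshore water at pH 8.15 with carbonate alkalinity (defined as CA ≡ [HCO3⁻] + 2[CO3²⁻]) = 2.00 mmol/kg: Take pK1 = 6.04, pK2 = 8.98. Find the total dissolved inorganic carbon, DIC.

DIC = 1.78 mmol/kg

CA = [HCO3⁻] + 2[CO3²⁻] = (α₁ + 2α₂)·DIC
At pH 8.15: [H⁺]/K1 = 10^-2.11 = 0.0077625, K2/[H⁺] = 10^-0.83 = 0.14791
α₁ = 1/(1 + 0.0077625 + 0.14791) = 1/1.1557 = 0.8653; α₂ = α₁·K2/[H⁺] = 0.1280
α₁ + 2α₂ = 1.1213
DIC = CA / (α₁ + 2α₂) = 2.00 / 1.1213 = 1.78 mmol/kg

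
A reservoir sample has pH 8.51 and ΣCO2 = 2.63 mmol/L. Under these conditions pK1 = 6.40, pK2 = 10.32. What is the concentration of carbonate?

α₂ = 1 / (1 + [H⁺]/K2 + [H⁺]²/(K1K2)) = 1 / (1 + 10^+1.81 + 10^-0.30)
   = 1 / (1 + 64.565 + 0.50119) = 1/66.067 = 0.01514
[CO3²⁻] = α₂ × DIC = 0.01514 × 2.63 = 0.0398 mmol/L

[CO3²⁻] = 0.0398 mmol/L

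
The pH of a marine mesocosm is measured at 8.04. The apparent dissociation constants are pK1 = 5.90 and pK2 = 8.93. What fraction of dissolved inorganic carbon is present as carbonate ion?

α₂ = 1 / (1 + [H⁺]/K2 + [H⁺]²/(K1K2)) = 1 / (1 + 10^+0.89 + 10^-1.25)
   = 1 / (1 + 7.7625 + 0.056234) = 1/8.8187 = 0.1134

α₂ = 0.113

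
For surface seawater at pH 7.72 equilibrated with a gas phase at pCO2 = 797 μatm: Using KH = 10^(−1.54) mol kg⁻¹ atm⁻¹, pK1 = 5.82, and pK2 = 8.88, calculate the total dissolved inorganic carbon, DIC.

DIC = 1.98 mmol/kg

[CO2*] = KH · pCO2 = 10^(−1.54) × 797×10^-6 = 2.299×10^-5 mol/kg
α₀ = 1/(1 + K1/[H⁺] + K1K2/[H⁺]²) = 1/(1 + 10^+1.90 + 10^+0.74) = 0.01164
DIC = [CO2*]/α₀ = 2.299×10^-5 / 0.01164 = 1.98 mmol/kg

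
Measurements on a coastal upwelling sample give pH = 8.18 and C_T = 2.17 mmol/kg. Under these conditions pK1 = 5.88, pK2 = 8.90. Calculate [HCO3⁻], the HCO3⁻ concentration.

α₁ = 1 / (1 + [H⁺]/K1 + K2/[H⁺]) = 1 / (1 + 10^-2.30 + 10^-0.72)
   = 1 / (1 + 0.0050119 + 0.19055) = 1/1.1956 = 0.8364
[HCO3⁻] = α₁ × DIC = 0.8364 × 2.17 = 1.82 mmol/kg

[HCO3⁻] = 1.82 mmol/kg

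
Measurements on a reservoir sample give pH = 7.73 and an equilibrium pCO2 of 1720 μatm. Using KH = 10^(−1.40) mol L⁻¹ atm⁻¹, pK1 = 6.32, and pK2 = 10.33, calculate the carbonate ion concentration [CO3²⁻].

[CO2*] = KH · pCO2 = 10^(−1.40) × 1720×10^-6 = 6.847×10^-5 mol/L
α₀ = 1/(1 + K1/[H⁺] + K1K2/[H⁺]²) = 1/(1 + 10^+1.41 + 10^-1.19) = 0.03736
DIC = [CO2*]/α₀ = 6.847×10^-5 / 0.03736 = 1.833 mmol/L
[CO3²⁻] = α₂·DIC; α₂ = 0.002412, so [CO3²⁻] = 0.002412 × 1.833 = 0.00442 mmol/L = 4.42 μmol/L

[CO3²⁻] = 4.42 μmol/L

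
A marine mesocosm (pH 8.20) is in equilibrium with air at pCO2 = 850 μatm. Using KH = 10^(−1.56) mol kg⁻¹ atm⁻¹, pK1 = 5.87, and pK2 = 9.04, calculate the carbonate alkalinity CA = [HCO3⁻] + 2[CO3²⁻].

[CO2*] = KH · pCO2 = 10^(−1.56) × 850×10^-6 = 2.341×10^-5 mol/kg
α₀ = 1/(1 + K1/[H⁺] + K1K2/[H⁺]²) = 1/(1 + 10^+2.33 + 10^+1.49) = 0.004070
DIC = [CO2*]/α₀ = 2.341×10^-5 / 0.004070 = 5.752 mmol/kg
CA = (α₁ + 2α₂)·DIC = (0.8702 + 2×0.1258) × 5.752 = 6.45 mmol/kg

CA = 6.45 mmol/kg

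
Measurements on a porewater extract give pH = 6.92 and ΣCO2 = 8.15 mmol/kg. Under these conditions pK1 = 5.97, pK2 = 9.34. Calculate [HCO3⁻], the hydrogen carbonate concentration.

α₁ = 1 / (1 + [H⁺]/K1 + K2/[H⁺]) = 1 / (1 + 10^-0.95 + 10^-2.42)
   = 1 / (1 + 0.11220 + 0.0038019) = 1/1.1160 = 0.8961
[HCO3⁻] = α₁ × DIC = 0.8961 × 8.15 = 7.30 mmol/kg

[HCO3⁻] = 7.30 mmol/kg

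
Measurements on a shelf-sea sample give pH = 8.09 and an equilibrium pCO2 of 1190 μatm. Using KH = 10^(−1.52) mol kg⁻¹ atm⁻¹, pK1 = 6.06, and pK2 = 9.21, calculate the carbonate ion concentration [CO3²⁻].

[CO3²⁻] = 0.292 mmol/kg

[CO2*] = KH · pCO2 = 10^(−1.52) × 1190×10^-6 = 3.594×10^-5 mol/kg
α₀ = 1/(1 + K1/[H⁺] + K1K2/[H⁺]²) = 1/(1 + 10^+2.03 + 10^+0.91) = 0.008600
DIC = [CO2*]/α₀ = 3.594×10^-5 / 0.008600 = 4.179 mmol/kg
[CO3²⁻] = α₂·DIC; α₂ = 0.06990, so [CO3²⁻] = 0.06990 × 4.179 = 0.292 mmol/kg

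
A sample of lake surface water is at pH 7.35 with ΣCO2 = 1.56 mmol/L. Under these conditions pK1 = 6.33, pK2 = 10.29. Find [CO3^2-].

[CO3²⁻] = 1.63 μmol/L

α₂ = 1 / (1 + [H⁺]/K2 + [H⁺]²/(K1K2)) = 1 / (1 + 10^+2.94 + 10^+1.92)
   = 1 / (1 + 870.96 + 83.176) = 1/955.14 = 0.001047
[CO3²⁻] = α₂ × DIC = 0.001047 × 1.56 = 0.00163 mmol/L = 1.63 μmol/L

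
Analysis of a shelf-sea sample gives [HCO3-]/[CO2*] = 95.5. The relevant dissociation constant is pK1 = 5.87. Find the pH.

From K1 = [H⁺][HCO3-]/[CO2*]:  pH = pK1 + log₁₀([HCO3-]/[CO2*])
log₁₀(95.5) = +1.980
pH = 5.87 + (+1.980) = 7.85

pH = 7.85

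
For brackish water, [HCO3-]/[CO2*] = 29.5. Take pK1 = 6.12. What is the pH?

pH = 7.59

From K1 = [H⁺][HCO3-]/[CO2*]:  pH = pK1 + log₁₀([HCO3-]/[CO2*])
log₁₀(29.5) = +1.470
pH = 6.12 + (+1.470) = 7.59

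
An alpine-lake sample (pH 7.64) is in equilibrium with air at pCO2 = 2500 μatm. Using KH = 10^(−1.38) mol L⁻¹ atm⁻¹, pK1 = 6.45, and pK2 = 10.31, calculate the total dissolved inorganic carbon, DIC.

DIC = 1.72 mmol/L

[CO2*] = KH · pCO2 = 10^(−1.38) × 2500×10^-6 = 1.042×10^-4 mol/L
α₀ = 1/(1 + K1/[H⁺] + K1K2/[H⁺]²) = 1/(1 + 10^+1.19 + 10^-1.48) = 0.06053
DIC = [CO2*]/α₀ = 1.042×10^-4 / 0.06053 = 1.72 mmol/L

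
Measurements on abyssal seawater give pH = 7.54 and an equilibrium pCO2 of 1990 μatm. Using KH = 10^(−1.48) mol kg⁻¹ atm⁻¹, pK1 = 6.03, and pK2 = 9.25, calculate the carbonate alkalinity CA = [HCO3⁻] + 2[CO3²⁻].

CA = 2.22 mmol/kg

[CO2*] = KH · pCO2 = 10^(−1.48) × 1990×10^-6 = 6.590×10^-5 mol/kg
α₀ = 1/(1 + K1/[H⁺] + K1K2/[H⁺]²) = 1/(1 + 10^+1.51 + 10^-0.20) = 0.02942
DIC = [CO2*]/α₀ = 6.590×10^-5 / 0.02942 = 2.240 mmol/kg
CA = (α₁ + 2α₂)·DIC = (0.9520 + 2×0.01856) × 2.240 = 2.22 mmol/kg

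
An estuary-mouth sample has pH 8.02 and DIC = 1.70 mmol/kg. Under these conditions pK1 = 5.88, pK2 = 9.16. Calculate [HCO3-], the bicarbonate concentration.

α₁ = 1 / (1 + [H⁺]/K1 + K2/[H⁺]) = 1 / (1 + 10^-2.14 + 10^-1.14)
   = 1 / (1 + 0.0072444 + 0.072444) = 1/1.0797 = 0.9262
[HCO3⁻] = α₁ × DIC = 0.9262 × 1.70 = 1.57 mmol/kg

[HCO3⁻] = 1.57 mmol/kg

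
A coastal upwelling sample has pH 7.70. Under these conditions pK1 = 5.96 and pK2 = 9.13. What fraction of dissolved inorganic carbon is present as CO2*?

α₀ = 0.0172

α₀ = 1 / (1 + K1/[H⁺] + K1K2/[H⁺]²) = 1 / (1 + 10^+1.74 + 10^+0.31)
   = 1 / (1 + 54.954 + 2.0417) = 1/57.996 = 0.01724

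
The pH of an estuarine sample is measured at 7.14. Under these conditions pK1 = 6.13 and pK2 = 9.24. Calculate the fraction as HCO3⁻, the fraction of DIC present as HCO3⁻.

α₁ = 1 / (1 + [H⁺]/K1 + K2/[H⁺]) = 1 / (1 + 10^-1.01 + 10^-2.10)
   = 1 / (1 + 0.097724 + 0.0079433) = 1/1.1057 = 0.9044

α₁ = 0.904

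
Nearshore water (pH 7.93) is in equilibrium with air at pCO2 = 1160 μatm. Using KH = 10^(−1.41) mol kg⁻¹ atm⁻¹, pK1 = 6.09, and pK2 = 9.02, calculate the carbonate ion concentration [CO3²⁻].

[CO2*] = KH · pCO2 = 10^(−1.41) × 1160×10^-6 = 4.513×10^-5 mol/kg
α₀ = 1/(1 + K1/[H⁺] + K1K2/[H⁺]²) = 1/(1 + 10^+1.84 + 10^+0.75) = 0.01319
DIC = [CO2*]/α₀ = 4.513×10^-5 / 0.01319 = 3.421 mmol/kg
[CO3²⁻] = α₂·DIC; α₂ = 0.07418, so [CO3²⁻] = 0.07418 × 3.421 = 0.254 mmol/kg

[CO3²⁻] = 0.254 mmol/kg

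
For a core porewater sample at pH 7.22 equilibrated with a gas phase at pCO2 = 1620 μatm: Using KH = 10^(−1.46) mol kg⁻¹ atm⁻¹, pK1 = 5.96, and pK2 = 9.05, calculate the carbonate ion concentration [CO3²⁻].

[CO3²⁻] = 15.1 μmol/kg

[CO2*] = KH · pCO2 = 10^(−1.46) × 1620×10^-6 = 5.617×10^-5 mol/kg
α₀ = 1/(1 + K1/[H⁺] + K1K2/[H⁺]²) = 1/(1 + 10^+1.26 + 10^-0.57) = 0.05137
DIC = [CO2*]/α₀ = 5.617×10^-5 / 0.05137 = 1.093 mmol/kg
[CO3²⁻] = α₂·DIC; α₂ = 0.01383, so [CO3²⁻] = 0.01383 × 1.093 = 0.0151 mmol/kg = 15.1 μmol/kg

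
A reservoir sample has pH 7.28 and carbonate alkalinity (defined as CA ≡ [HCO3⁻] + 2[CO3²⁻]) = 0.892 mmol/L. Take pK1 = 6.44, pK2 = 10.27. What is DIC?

CA = [HCO3⁻] + 2[CO3²⁻] = (α₁ + 2α₂)·DIC
At pH 7.28: [H⁺]/K1 = 10^-0.84 = 0.14454, K2/[H⁺] = 10^-2.99 = 0.0010233
α₁ = 1/(1 + 0.14454 + 0.0010233) = 1/1.1456 = 0.8729; α₂ = α₁·K2/[H⁺] = 0.0008933
α₁ + 2α₂ = 0.8747
DIC = CA / (α₁ + 2α₂) = 0.892 / 0.8747 = 1.02 mmol/L

DIC = 1.02 mmol/L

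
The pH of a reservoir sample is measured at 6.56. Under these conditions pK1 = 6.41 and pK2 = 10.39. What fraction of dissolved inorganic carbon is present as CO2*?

α₀ = 1 / (1 + K1/[H⁺] + K1K2/[H⁺]²) = 1 / (1 + 10^+0.15 + 10^-3.68)
   = 1 / (1 + 1.4125 + 0.00020893) = 1/2.4127 = 0.4145

α₀ = 0.414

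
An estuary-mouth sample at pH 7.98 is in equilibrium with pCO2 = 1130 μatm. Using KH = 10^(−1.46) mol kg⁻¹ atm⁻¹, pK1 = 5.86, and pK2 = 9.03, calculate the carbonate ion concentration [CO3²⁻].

[CO3²⁻] = 0.460 mmol/kg

[CO2*] = KH · pCO2 = 10^(−1.46) × 1130×10^-6 = 3.918×10^-5 mol/kg
α₀ = 1/(1 + K1/[H⁺] + K1K2/[H⁺]²) = 1/(1 + 10^+2.12 + 10^+1.07) = 0.006917
DIC = [CO2*]/α₀ = 3.918×10^-5 / 0.006917 = 5.665 mmol/kg
[CO3²⁻] = α₂·DIC; α₂ = 0.08127, so [CO3²⁻] = 0.08127 × 5.665 = 0.460 mmol/kg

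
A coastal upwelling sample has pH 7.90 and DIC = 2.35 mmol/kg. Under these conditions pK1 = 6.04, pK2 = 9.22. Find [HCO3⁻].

α₁ = 1 / (1 + [H⁺]/K1 + K2/[H⁺]) = 1 / (1 + 10^-1.86 + 10^-1.32)
   = 1 / (1 + 0.013804 + 0.047863) = 1/1.0617 = 0.9419
[HCO3⁻] = α₁ × DIC = 0.9419 × 2.35 = 2.21 mmol/kg

[HCO3⁻] = 2.21 mmol/kg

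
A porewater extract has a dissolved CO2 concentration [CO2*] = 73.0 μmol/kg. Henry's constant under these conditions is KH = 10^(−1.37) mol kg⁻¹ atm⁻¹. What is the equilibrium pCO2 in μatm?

KH = 10^(−1.37) = 4.266×10^-2 mol kg⁻¹ atm⁻¹
pCO2 = [CO2*]/KH = 73.0×10^-6 / 4.266×10^-2 = 1.71×10^-3 atm = 1710 μatm

pCO2 = 1710 μatm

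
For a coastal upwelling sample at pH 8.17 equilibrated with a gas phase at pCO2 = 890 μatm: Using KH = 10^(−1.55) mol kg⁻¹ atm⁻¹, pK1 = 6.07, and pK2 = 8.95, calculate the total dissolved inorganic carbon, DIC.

[CO2*] = KH · pCO2 = 10^(−1.55) × 890×10^-6 = 2.508×10^-5 mol/kg
α₀ = 1/(1 + K1/[H⁺] + K1K2/[H⁺]²) = 1/(1 + 10^+2.10 + 10^+1.32) = 0.006767
DIC = [CO2*]/α₀ = 2.508×10^-5 / 0.006767 = 3.71 mmol/kg

DIC = 3.71 mmol/kg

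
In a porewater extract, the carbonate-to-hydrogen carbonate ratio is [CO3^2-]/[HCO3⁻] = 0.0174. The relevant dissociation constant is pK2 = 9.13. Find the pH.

From K2 = [H⁺][CO3^2-]/[HCO3⁻]:  pH = pK2 + log₁₀([CO3^2-]/[HCO3⁻])
log₁₀(0.0174) = -1.759
pH = 9.13 + (-1.759) = 7.37

pH = 7.37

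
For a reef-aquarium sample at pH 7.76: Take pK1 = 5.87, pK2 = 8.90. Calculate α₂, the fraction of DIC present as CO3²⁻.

α₂ = 0.0667

α₂ = 1 / (1 + [H⁺]/K2 + [H⁺]²/(K1K2)) = 1 / (1 + 10^+1.14 + 10^-0.75)
   = 1 / (1 + 13.804 + 0.17783) = 1/14.982 = 0.06675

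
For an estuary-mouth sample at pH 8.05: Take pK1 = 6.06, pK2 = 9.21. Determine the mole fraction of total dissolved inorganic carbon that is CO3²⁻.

α₂ = 1 / (1 + [H⁺]/K2 + [H⁺]²/(K1K2)) = 1 / (1 + 10^+1.16 + 10^-0.83)
   = 1 / (1 + 14.454 + 0.14791) = 1/15.602 = 0.06409

α₂ = 0.0641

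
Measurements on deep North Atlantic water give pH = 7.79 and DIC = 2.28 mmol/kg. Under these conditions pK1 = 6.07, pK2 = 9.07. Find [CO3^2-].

[CO3²⁻] = 0.112 mmol/kg

α₂ = 1 / (1 + [H⁺]/K2 + [H⁺]²/(K1K2)) = 1 / (1 + 10^+1.28 + 10^-0.44)
   = 1 / (1 + 19.055 + 0.36308) = 1/20.418 = 0.04898
[CO3²⁻] = α₂ × DIC = 0.04898 × 2.28 = 0.112 mmol/kg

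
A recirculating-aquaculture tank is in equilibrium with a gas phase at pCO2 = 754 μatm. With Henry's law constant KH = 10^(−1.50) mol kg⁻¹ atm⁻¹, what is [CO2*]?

KH = 10^(−1.50) = 3.162×10^-2 mol kg⁻¹ atm⁻¹
[CO2*] = KH · pCO2 = 3.162×10^-2 × 754×10^-6 atm = 2.38×10^-5 mol/kg

[CO2*] = 23.8 μmol/kg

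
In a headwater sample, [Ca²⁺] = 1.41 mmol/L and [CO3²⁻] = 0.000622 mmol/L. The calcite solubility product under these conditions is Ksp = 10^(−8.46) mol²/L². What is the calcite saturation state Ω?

Ksp = 10^(−8.46) = 3.467×10^-9
Ω = [Ca²⁺][CO3²⁻]/Ksp = (1.41×10^-3)(0.000622×10^-3) / 3.467×10^-9 = 0.253

Ω = 0.253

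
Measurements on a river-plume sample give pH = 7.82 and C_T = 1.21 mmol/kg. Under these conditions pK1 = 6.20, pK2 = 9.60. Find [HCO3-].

[HCO3⁻] = 1.16 mmol/kg

α₁ = 1 / (1 + [H⁺]/K1 + K2/[H⁺]) = 1 / (1 + 10^-1.62 + 10^-1.78)
   = 1 / (1 + 0.023988 + 0.016596) = 1/1.0406 = 0.9610
[HCO3⁻] = α₁ × DIC = 0.9610 × 1.21 = 1.16 mmol/kg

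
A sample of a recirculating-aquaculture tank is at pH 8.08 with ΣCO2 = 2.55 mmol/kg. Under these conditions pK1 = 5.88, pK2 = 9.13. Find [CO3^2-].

[CO3²⁻] = 0.207 mmol/kg

α₂ = 1 / (1 + [H⁺]/K2 + [H⁺]²/(K1K2)) = 1 / (1 + 10^+1.05 + 10^-1.15)
   = 1 / (1 + 11.220 + 0.070795) = 1/12.291 = 0.08136
[CO3²⁻] = α₂ × DIC = 0.08136 × 2.55 = 0.207 mmol/kg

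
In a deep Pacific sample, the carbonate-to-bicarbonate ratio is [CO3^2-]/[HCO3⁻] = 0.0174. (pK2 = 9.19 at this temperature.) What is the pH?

From K2 = [H⁺][CO3^2-]/[HCO3⁻]:  pH = pK2 + log₁₀([CO3^2-]/[HCO3⁻])
log₁₀(0.0174) = -1.759
pH = 9.19 + (-1.759) = 7.43

pH = 7.43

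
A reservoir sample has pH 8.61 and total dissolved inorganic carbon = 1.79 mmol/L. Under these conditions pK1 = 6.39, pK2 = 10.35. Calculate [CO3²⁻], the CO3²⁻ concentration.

[CO3²⁻] = 0.0318 mmol/L

α₂ = 1 / (1 + [H⁺]/K2 + [H⁺]²/(K1K2)) = 1 / (1 + 10^+1.74 + 10^-0.48)
   = 1 / (1 + 54.954 + 0.33113) = 1/56.285 = 0.01777
[CO3²⁻] = α₂ × DIC = 0.01777 × 1.79 = 0.0318 mmol/L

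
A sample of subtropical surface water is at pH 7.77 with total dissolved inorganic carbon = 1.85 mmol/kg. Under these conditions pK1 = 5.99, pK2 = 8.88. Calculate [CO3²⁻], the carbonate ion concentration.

[CO3²⁻] = 0.131 mmol/kg

α₂ = 1 / (1 + [H⁺]/K2 + [H⁺]²/(K1K2)) = 1 / (1 + 10^+1.11 + 10^-0.67)
   = 1 / (1 + 12.882 + 0.21380) = 1/14.096 = 0.07094
[CO3²⁻] = α₂ × DIC = 0.07094 × 1.85 = 0.131 mmol/kg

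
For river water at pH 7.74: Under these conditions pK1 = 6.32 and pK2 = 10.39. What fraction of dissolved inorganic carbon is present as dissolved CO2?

α₀ = 0.0365

α₀ = 1 / (1 + K1/[H⁺] + K1K2/[H⁺]²) = 1 / (1 + 10^+1.42 + 10^-1.23)
   = 1 / (1 + 26.303 + 0.058884) = 1/27.362 = 0.03655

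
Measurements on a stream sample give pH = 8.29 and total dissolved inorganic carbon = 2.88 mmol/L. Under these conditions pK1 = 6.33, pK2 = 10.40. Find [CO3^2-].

α₂ = 1 / (1 + [H⁺]/K2 + [H⁺]²/(K1K2)) = 1 / (1 + 10^+2.11 + 10^+0.15)
   = 1 / (1 + 128.82 + 1.4125) = 1/131.24 = 0.007620
[CO3²⁻] = α₂ × DIC = 0.007620 × 2.88 = 0.0219 mmol/L

[CO3²⁻] = 0.0219 mmol/L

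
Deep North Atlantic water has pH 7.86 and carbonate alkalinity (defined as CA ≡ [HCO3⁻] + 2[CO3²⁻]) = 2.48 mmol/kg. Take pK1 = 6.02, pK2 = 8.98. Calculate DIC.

DIC = 2.35 mmol/kg

CA = [HCO3⁻] + 2[CO3²⁻] = (α₁ + 2α₂)·DIC
At pH 7.86: [H⁺]/K1 = 10^-1.84 = 0.014454, K2/[H⁺] = 10^-1.12 = 0.075858
α₁ = 1/(1 + 0.014454 + 0.075858) = 1/1.0903 = 0.9172; α₂ = α₁·K2/[H⁺] = 0.06957
α₁ + 2α₂ = 1.0563
DIC = CA / (α₁ + 2α₂) = 2.48 / 1.0563 = 2.35 mmol/kg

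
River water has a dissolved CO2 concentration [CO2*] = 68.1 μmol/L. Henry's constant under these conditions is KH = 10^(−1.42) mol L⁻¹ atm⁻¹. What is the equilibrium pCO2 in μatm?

pCO2 = 1790 μatm

KH = 10^(−1.42) = 3.802×10^-2 mol L⁻¹ atm⁻¹
pCO2 = [CO2*]/KH = 68.1×10^-6 / 3.802×10^-2 = 1.79×10^-3 atm = 1790 μatm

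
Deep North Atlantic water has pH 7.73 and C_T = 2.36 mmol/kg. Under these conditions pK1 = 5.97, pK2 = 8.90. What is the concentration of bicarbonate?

[HCO3⁻] = 2.18 mmol/kg

α₁ = 1 / (1 + [H⁺]/K1 + K2/[H⁺]) = 1 / (1 + 10^-1.76 + 10^-1.17)
   = 1 / (1 + 0.017378 + 0.067608) = 1/1.0850 = 0.9217
[HCO3⁻] = α₁ × DIC = 0.9217 × 2.36 = 2.18 mmol/kg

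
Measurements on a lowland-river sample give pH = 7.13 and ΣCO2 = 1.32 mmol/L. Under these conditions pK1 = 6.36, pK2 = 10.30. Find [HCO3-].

α₁ = 1 / (1 + [H⁺]/K1 + K2/[H⁺]) = 1 / (1 + 10^-0.77 + 10^-3.17)
   = 1 / (1 + 0.16982 + 0.00067608) = 1/1.1705 = 0.8543
[HCO3⁻] = α₁ × DIC = 0.8543 × 1.32 = 1.13 mmol/L

[HCO3⁻] = 1.13 mmol/L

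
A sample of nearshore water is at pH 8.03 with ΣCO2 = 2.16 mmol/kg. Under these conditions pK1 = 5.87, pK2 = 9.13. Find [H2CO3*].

[CO2*] = 13.8 μmol/kg

α₀ = 1 / (1 + K1/[H⁺] + K1K2/[H⁺]²) = 1 / (1 + 10^+2.16 + 10^+1.06)
   = 1 / (1 + 144.54 + 11.482) = 1/157.03 = 0.006368
[CO2*] = α₀ × DIC = 0.006368 × 2.16 = 0.0138 mmol/kg = 13.8 μmol/kg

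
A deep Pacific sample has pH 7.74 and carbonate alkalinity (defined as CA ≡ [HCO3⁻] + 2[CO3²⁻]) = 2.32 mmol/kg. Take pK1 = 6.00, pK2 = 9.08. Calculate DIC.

CA = [HCO3⁻] + 2[CO3²⁻] = (α₁ + 2α₂)·DIC
At pH 7.74: [H⁺]/K1 = 10^-1.74 = 0.018197, K2/[H⁺] = 10^-1.34 = 0.045709
α₁ = 1/(1 + 0.018197 + 0.045709) = 1/1.0639 = 0.9399; α₂ = α₁·K2/[H⁺] = 0.04296
α₁ + 2α₂ = 1.0259
DIC = CA / (α₁ + 2α₂) = 2.32 / 1.0259 = 2.26 mmol/kg

DIC = 2.26 mmol/kg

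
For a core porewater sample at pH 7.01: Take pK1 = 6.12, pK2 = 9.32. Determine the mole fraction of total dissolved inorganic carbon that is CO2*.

α₀ = 0.114

α₀ = 1 / (1 + K1/[H⁺] + K1K2/[H⁺]²) = 1 / (1 + 10^+0.89 + 10^-1.42)
   = 1 / (1 + 7.7625 + 0.038019) = 1/8.8005 = 0.1136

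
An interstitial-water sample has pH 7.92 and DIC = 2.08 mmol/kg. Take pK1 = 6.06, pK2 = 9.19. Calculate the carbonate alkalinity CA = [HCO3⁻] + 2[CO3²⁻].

CA = 2.16 mmol/kg

CA = [HCO3⁻] + 2[CO3²⁻] = (α₁ + 2α₂)·DIC
At pH 7.92: [H⁺]/K1 = 10^-1.86 = 0.013804, K2/[H⁺] = 10^-1.27 = 0.053703
α₁ = 1/(1 + 0.013804 + 0.053703) = 1/1.0675 = 0.9368; α₂ = α₁·K2/[H⁺] = 0.05031
α₁ + 2α₂ = 1.0374
CA = 1.0374 × 2.08 = 2.16 mmol/kg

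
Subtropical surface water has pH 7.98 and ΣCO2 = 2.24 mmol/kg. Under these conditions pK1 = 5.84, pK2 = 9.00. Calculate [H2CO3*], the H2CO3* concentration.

[CO2*] = 14.7 μmol/kg

α₀ = 1 / (1 + K1/[H⁺] + K1K2/[H⁺]²) = 1 / (1 + 10^+2.14 + 10^+1.12)
   = 1 / (1 + 138.04 + 13.183) = 1/152.22 = 0.006569
[CO2*] = α₀ × DIC = 0.006569 × 2.24 = 0.0147 mmol/kg = 14.7 μmol/kg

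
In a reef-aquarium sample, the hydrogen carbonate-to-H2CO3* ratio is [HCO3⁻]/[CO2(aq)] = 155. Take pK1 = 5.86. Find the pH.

From K1 = [H⁺][HCO3⁻]/[CO2(aq)]:  pH = pK1 + log₁₀([HCO3⁻]/[CO2(aq)])
log₁₀(155) = +2.190
pH = 5.86 + (+2.190) = 8.05

pH = 8.05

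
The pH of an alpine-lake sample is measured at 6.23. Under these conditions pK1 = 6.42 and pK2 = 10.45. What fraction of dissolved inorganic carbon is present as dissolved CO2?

α₀ = 1 / (1 + K1/[H⁺] + K1K2/[H⁺]²) = 1 / (1 + 10^-0.19 + 10^-4.41)
   = 1 / (1 + 0.64565 + 3.8905×10^-5) = 1/1.6457 = 0.6076

α₀ = 0.608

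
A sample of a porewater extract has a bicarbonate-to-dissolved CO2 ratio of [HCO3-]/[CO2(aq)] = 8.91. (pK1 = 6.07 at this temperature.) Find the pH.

pH = 7.02

From K1 = [H⁺][HCO3-]/[CO2(aq)]:  pH = pK1 + log₁₀([HCO3-]/[CO2(aq)])
log₁₀(8.91) = +0.950
pH = 6.07 + (+0.950) = 7.02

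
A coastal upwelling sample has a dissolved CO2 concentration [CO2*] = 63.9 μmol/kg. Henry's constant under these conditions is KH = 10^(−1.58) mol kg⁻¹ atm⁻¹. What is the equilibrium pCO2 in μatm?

pCO2 = 2430 μatm

KH = 10^(−1.58) = 2.630×10^-2 mol kg⁻¹ atm⁻¹
pCO2 = [CO2*]/KH = 63.9×10^-6 / 2.630×10^-2 = 2.43×10^-3 atm = 2430 μatm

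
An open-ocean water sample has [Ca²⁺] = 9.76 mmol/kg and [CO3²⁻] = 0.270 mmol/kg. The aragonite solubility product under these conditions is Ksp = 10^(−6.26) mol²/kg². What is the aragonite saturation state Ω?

Ω = 4.80

Ksp = 10^(−6.26) = 5.495×10^-7
Ω = [Ca²⁺][CO3²⁻]/Ksp = (9.76×10^-3)(0.270×10^-3) / 5.495×10^-7 = 4.80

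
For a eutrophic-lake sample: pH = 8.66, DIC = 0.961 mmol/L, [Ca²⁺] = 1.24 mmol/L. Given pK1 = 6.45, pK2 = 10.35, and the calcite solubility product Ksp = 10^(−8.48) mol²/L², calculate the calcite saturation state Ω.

Ω = 7.16

α₂ = 1 / (1 + [H⁺]/K2 + [H⁺]²/(K1K2)) = 1 / (1 + 10^+1.69 + 10^-0.52)
   = 1 / (1 + 48.978 + 0.30200) = 1/50.280 = 0.01989
[CO3²⁻] = α₂ × DIC = 0.01989 × 0.961 = 0.01911 mmol/L = 19.11 μmol/L
Ksp = 10^(−8.48) = 3.311×10^-9
Ω = [Ca²⁺][CO3²⁻]/Ksp = (1.24×10^-3)(1.911×10^-5) / 3.311×10^-9 = 7.16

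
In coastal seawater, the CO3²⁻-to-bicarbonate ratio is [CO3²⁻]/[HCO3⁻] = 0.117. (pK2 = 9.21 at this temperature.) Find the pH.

pH = 8.28

From K2 = [H⁺][CO3²⁻]/[HCO3⁻]:  pH = pK2 + log₁₀([CO3²⁻]/[HCO3⁻])
log₁₀(0.117) = -0.932
pH = 9.21 + (-0.932) = 8.28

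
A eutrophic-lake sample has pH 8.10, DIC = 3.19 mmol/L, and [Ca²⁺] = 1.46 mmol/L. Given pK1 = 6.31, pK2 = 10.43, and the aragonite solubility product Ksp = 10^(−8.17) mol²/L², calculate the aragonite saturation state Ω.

α₂ = 1 / (1 + [H⁺]/K2 + [H⁺]²/(K1K2)) = 1 / (1 + 10^+2.33 + 10^+0.54)
   = 1 / (1 + 213.80 + 3.4674) = 1/218.26 = 0.004582
[CO3²⁻] = α₂ × DIC = 0.004582 × 3.19 = 0.01462 mmol/L = 14.62 μmol/L
Ksp = 10^(−8.17) = 6.761×10^-9
Ω = [Ca²⁺][CO3²⁻]/Ksp = (1.46×10^-3)(1.462×10^-5) / 6.761×10^-9 = 3.16

Ω = 3.16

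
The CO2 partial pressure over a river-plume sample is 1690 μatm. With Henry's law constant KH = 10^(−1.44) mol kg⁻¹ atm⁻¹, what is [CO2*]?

[CO2*] = 61.4 μmol/kg

KH = 10^(−1.44) = 3.631×10^-2 mol kg⁻¹ atm⁻¹
[CO2*] = KH · pCO2 = 3.631×10^-2 × 1690×10^-6 atm = 6.14×10^-5 mol/kg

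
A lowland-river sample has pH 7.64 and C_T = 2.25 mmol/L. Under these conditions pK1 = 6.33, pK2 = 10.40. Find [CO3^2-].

α₂ = 1 / (1 + [H⁺]/K2 + [H⁺]²/(K1K2)) = 1 / (1 + 10^+2.76 + 10^+1.45)
   = 1 / (1 + 575.44 + 28.184) = 1/604.62 = 0.001654
[CO3²⁻] = α₂ × DIC = 0.001654 × 2.25 = 0.00372 mmol/L = 3.72 μmol/L

[CO3²⁻] = 3.72 μmol/L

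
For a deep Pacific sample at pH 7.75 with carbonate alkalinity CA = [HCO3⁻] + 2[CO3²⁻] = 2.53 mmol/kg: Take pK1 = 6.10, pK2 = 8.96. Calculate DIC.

DIC = 2.44 mmol/kg

CA = [HCO3⁻] + 2[CO3²⁻] = (α₁ + 2α₂)·DIC
At pH 7.75: [H⁺]/K1 = 10^-1.65 = 0.022387, K2/[H⁺] = 10^-1.21 = 0.061660
α₁ = 1/(1 + 0.022387 + 0.061660) = 1/1.0840 = 0.9225; α₂ = α₁·K2/[H⁺] = 0.05688
α₁ + 2α₂ = 1.0362
DIC = CA / (α₁ + 2α₂) = 2.53 / 1.0362 = 2.44 mmol/kg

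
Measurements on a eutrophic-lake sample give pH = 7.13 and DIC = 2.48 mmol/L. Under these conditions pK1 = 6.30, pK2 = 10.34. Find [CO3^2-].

[CO3²⁻] = 1.33 μmol/L

α₂ = 1 / (1 + [H⁺]/K2 + [H⁺]²/(K1K2)) = 1 / (1 + 10^+3.21 + 10^+2.38)
   = 1 / (1 + 1621.8 + 239.88) = 1/1862.7 = 0.0005369
[CO3²⁻] = α₂ × DIC = 0.0005369 × 2.48 = 0.00133 mmol/L = 1.33 μmol/L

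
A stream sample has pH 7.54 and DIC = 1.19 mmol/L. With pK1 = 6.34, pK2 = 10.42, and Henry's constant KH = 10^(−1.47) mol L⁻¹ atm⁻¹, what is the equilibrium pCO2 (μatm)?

pCO2 = 2080 μatm

α₀ = 1 / (1 + K1/[H⁺] + K1K2/[H⁺]²) = 1 / (1 + 10^+1.20 + 10^-1.68)
   = 1 / (1 + 15.849 + 0.020893) = 1/16.870 = 0.05928
[CO2*] = α₀ × DIC = 0.05928 × 1.19 = 0.07054 mmol/L
pCO2 = [CO2*]/KH = 7.054×10^-5 / 3.388×10^-2 = 2080 μatm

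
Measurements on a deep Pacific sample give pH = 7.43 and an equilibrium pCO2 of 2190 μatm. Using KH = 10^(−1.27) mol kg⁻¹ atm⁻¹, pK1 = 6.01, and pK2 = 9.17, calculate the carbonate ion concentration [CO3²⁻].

[CO2*] = KH · pCO2 = 10^(−1.27) × 2190×10^-6 = 1.176×10^-4 mol/kg
α₀ = 1/(1 + K1/[H⁺] + K1K2/[H⁺]²) = 1/(1 + 10^+1.42 + 10^-0.32) = 0.03600
DIC = [CO2*]/α₀ = 1.176×10^-4 / 0.03600 = 3.267 mmol/kg
[CO3²⁻] = α₂·DIC; α₂ = 0.01723, so [CO3²⁻] = 0.01723 × 3.267 = 0.0563 mmol/kg

[CO3²⁻] = 0.0563 mmol/kg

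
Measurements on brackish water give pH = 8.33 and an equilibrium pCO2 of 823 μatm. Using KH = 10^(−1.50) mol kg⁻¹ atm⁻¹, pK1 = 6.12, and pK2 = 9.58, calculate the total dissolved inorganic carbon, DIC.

DIC = 4.48 mmol/kg

[CO2*] = KH · pCO2 = 10^(−1.50) × 823×10^-6 = 2.603×10^-5 mol/kg
α₀ = 1/(1 + K1/[H⁺] + K1K2/[H⁺]²) = 1/(1 + 10^+2.21 + 10^+0.96) = 0.005804
DIC = [CO2*]/α₀ = 2.603×10^-5 / 0.005804 = 4.48 mmol/kg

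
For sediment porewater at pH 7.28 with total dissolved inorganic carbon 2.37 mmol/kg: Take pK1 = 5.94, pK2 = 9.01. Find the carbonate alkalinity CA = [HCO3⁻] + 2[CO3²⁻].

CA = 2.31 mmol/kg

CA = [HCO3⁻] + 2[CO3²⁻] = (α₁ + 2α₂)·DIC
At pH 7.28: [H⁺]/K1 = 10^-1.34 = 0.045709, K2/[H⁺] = 10^-1.73 = 0.018621
α₁ = 1/(1 + 0.045709 + 0.018621) = 1/1.0643 = 0.9396; α₂ = α₁·K2/[H⁺] = 0.01750
α₁ + 2α₂ = 0.9745
CA = 0.9745 × 2.37 = 2.31 mmol/kg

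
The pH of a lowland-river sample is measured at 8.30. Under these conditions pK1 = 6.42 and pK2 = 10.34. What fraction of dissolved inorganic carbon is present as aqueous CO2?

α₀ = 0.0129

α₀ = 1 / (1 + K1/[H⁺] + K1K2/[H⁺]²) = 1 / (1 + 10^+1.88 + 10^-0.16)
   = 1 / (1 + 75.858 + 0.69183) = 1/77.550 = 0.01289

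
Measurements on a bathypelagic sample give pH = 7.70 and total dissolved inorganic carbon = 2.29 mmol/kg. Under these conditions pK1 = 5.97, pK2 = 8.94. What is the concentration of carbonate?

α₂ = 1 / (1 + [H⁺]/K2 + [H⁺]²/(K1K2)) = 1 / (1 + 10^+1.24 + 10^-0.49)
   = 1 / (1 + 17.378 + 0.32359) = 1/18.702 = 0.05347
[CO3²⁻] = α₂ × DIC = 0.05347 × 2.29 = 0.122 mmol/kg

[CO3²⁻] = 0.122 mmol/kg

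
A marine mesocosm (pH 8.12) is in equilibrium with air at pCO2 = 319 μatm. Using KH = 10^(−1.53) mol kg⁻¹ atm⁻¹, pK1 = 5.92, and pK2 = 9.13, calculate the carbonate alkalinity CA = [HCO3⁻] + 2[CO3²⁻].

[CO2*] = KH · pCO2 = 10^(−1.53) × 319×10^-6 = 9.414×10^-6 mol/kg
α₀ = 1/(1 + K1/[H⁺] + K1K2/[H⁺]²) = 1/(1 + 10^+2.20 + 10^+1.19) = 0.005715
DIC = [CO2*]/α₀ = 9.414×10^-6 / 0.005715 = 1.647 mmol/kg
CA = (α₁ + 2α₂)·DIC = (0.9058 + 2×0.08852) × 1.647 = 1.78 mmol/kg

CA = 1.78 mmol/kg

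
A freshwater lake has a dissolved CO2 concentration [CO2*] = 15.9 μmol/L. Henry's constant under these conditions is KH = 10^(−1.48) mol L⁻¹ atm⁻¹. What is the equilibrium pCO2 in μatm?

KH = 10^(−1.48) = 3.311×10^-2 mol L⁻¹ atm⁻¹
pCO2 = [CO2*]/KH = 15.9×10^-6 / 3.311×10^-2 = 4.80×10^-4 atm = 480 μatm

pCO2 = 480 μatm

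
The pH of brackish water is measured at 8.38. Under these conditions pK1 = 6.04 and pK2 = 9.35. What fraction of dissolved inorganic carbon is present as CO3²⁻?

α₂ = 0.0964

α₂ = 1 / (1 + [H⁺]/K2 + [H⁺]²/(K1K2)) = 1 / (1 + 10^+0.97 + 10^-1.37)
   = 1 / (1 + 9.3325 + 0.042658) = 1/10.375 = 0.09638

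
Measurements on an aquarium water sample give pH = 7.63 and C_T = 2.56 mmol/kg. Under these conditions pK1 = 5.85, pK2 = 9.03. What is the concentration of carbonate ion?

α₂ = 1 / (1 + [H⁺]/K2 + [H⁺]²/(K1K2)) = 1 / (1 + 10^+1.40 + 10^-0.38)
   = 1 / (1 + 25.119 + 0.41687) = 1/26.536 = 0.03769
[CO3²⁻] = α₂ × DIC = 0.03769 × 2.56 = 0.0965 mmol/kg

[CO3²⁻] = 0.0965 mmol/kg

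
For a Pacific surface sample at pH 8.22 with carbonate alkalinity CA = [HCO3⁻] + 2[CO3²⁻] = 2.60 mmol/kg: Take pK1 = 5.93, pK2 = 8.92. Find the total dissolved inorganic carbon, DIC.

DIC = 2.24 mmol/kg

CA = [HCO3⁻] + 2[CO3²⁻] = (α₁ + 2α₂)·DIC
At pH 8.22: [H⁺]/K1 = 10^-2.29 = 0.0051286, K2/[H⁺] = 10^-0.70 = 0.19953
α₁ = 1/(1 + 0.0051286 + 0.19953) = 1/1.2047 = 0.8301; α₂ = α₁·K2/[H⁺] = 0.1656
α₁ + 2α₂ = 1.1614
DIC = CA / (α₁ + 2α₂) = 2.60 / 1.1614 = 2.24 mmol/kg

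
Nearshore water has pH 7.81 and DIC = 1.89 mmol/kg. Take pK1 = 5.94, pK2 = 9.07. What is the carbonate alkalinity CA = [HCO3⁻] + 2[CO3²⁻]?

CA = 1.96 mmol/kg

CA = [HCO3⁻] + 2[CO3²⁻] = (α₁ + 2α₂)·DIC
At pH 7.81: [H⁺]/K1 = 10^-1.87 = 0.013490, K2/[H⁺] = 10^-1.26 = 0.054954
α₁ = 1/(1 + 0.013490 + 0.054954) = 1/1.0684 = 0.9359; α₂ = α₁·K2/[H⁺] = 0.05143
α₁ + 2α₂ = 1.0388
CA = 1.0388 × 1.89 = 1.96 mmol/kg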